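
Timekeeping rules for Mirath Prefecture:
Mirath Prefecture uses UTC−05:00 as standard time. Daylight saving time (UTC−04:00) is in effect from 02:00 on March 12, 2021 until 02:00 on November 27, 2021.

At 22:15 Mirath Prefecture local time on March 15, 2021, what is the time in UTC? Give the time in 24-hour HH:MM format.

02:15

March 15, 2021 lies within the daylight-saving period (12 March – 27 November), so Mirath Prefecture is on daylight time, UTC−04:00.
22:15 local + 4h = 02:15 UTC (rolling into the next day, 16 March 2021).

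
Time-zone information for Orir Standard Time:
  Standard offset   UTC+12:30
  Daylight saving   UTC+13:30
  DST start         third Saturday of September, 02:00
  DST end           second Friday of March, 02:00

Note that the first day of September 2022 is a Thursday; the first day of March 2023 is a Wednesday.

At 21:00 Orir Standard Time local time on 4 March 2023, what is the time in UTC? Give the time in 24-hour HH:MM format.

1 September 2022 is a Thursday, so the first Saturday is September 3 and the third is September 17.
1 March 2023 is a Wednesday, so the first Friday is March 3 and the second is March 10.
Daylight saving runs 17 September 2022 – 10 March 2023; 4 March 2023 is inside that window, so Orir Standard Time is at UTC+13:30.
21:00 local − 13h30m = 07:30 UTC.

07:30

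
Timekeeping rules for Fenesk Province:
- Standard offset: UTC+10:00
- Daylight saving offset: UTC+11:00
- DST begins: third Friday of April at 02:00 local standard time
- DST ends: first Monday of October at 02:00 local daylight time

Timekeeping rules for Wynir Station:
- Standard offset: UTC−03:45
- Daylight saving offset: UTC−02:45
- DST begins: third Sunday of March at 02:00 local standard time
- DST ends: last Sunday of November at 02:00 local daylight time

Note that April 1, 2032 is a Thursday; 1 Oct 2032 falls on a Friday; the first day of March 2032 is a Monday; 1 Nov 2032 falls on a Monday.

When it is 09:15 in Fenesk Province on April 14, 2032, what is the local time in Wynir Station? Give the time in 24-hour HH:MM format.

1 April 2032 is a Thursday, so the first Friday is April 2 and the third is April 16.
1 October 2032 is a Friday, so the first Monday is October 4.
April 14, 2032 is outside the daylight-saving period (16 April – 4 October), so Fenesk Province is on standard time, UTC+10:00.
09:15 Fenesk Province − 10h = 23:15 UTC (rolling into the previous day, 13 April 2032).
1 March 2032 is a Monday, so the first Sunday is March 7 and the third is March 21.
1 November 2032 is a Monday, so Sundays fall on 7, 14, 21, 28; the last is November 28.
At the standard offset (UTC−03:45), 23:15 UTC − 3h45m = 19:30 Wynir Station standard time.
Daylight saving runs 21 March – 28 November; the standard-time date in Wynir Station, April 13, 2032, is inside that window, so Wynir Station is at UTC−02:45.
23:15 UTC − 2h45m = 20:30 Wynir Station.

20:30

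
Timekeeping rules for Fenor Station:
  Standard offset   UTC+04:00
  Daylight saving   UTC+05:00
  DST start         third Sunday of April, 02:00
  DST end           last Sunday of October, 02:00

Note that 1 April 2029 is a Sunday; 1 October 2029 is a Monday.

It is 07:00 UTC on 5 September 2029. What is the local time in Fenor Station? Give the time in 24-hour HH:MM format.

12:00

1 April 2029 is a Sunday, so the first Sunday is April 1 and the third is April 15.
1 October 2029 is a Monday, so Sundays fall on 7, 14, 21, 28; the last is October 28.
At the standard offset (UTC+04:00), 07:00 UTC + 4h = 11:00 Fenor Station standard time.
The standard-time date in Fenor Station, 5 September 2029, falls between 15 April and 28 October, so daylight saving is in effect and Fenor Station is at UTC+05:00.
07:00 UTC + 5h = 12:00 local.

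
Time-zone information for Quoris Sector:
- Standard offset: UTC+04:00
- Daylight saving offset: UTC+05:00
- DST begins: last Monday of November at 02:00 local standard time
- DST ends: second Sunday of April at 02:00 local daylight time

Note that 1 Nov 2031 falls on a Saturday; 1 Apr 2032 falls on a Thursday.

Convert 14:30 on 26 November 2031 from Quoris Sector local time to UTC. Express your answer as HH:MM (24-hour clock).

1 November 2031 is a Saturday, so Mondays fall on 3, 10, 17, 24; the last is November 24.
1 April 2032 is a Thursday, so the first Sunday is April 4 and the second is April 11.
26 November 2031 falls between 24 November 2031 and 11 April 2032, so daylight saving is in effect and Quoris Sector is at UTC+05:00.
14:30 local − 5h = 09:30 UTC.

09:30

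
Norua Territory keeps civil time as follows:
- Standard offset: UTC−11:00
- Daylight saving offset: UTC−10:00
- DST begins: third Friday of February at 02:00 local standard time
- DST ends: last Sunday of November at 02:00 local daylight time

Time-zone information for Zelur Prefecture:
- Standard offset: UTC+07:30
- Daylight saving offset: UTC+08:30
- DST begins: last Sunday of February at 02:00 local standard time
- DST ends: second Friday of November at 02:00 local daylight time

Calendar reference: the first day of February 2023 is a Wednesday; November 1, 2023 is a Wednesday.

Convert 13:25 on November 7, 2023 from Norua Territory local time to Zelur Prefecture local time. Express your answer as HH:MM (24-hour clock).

1 February 2023 is a Wednesday, so the first Friday is February 3 and the third is February 17.
1 November 2023 is a Wednesday, so Sundays fall on 5, 12, 19, 26; the last is November 26.
November 7, 2023 lies within the daylight-saving period (17 February – 26 November), so Norua Territory is on daylight time, UTC−10:00.
13:25 Norua Territory + 10h = 23:25 UTC.
1 February 2023 is a Wednesday, so Sundays fall on 5, 12, 19, 26; the last is February 26.
1 November 2023 is a Wednesday, so the first Friday is November 3 and the second is November 10.
At the standard offset (UTC+07:30), 23:25 UTC + 7h30m = 06:55 Zelur Prefecture standard time (rolling into the next day, 8 November 2023).
The standard-time date in Zelur Prefecture, November 8, 2023, lies within the daylight-saving period (26 February – 10 November), so Zelur Prefecture is on daylight time, UTC+08:30.
23:25 UTC + 8h30m = 07:55 Zelur Prefecture (rolling into the next day, 8 November 2023).

07:55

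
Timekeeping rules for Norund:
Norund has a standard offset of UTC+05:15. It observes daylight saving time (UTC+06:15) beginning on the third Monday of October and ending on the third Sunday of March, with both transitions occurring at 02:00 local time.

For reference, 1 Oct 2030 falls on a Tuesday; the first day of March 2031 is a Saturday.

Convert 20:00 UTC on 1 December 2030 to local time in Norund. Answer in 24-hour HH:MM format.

1 October 2030 is a Tuesday, so the first Monday is October 7 and the third is October 21.
1 March 2031 is a Saturday, so the first Sunday is March 2 and the third is March 16.
At the standard offset (UTC+05:15), 20:00 UTC + 5h15m = 01:15 Norund standard time (rolling into the next day, 2 December 2030).
The standard-time date in Norund, 2 December 2030, lies within the daylight-saving period (21 October 2030 – 16 March 2031), so Norund is on daylight time, UTC+06:15.
20:00 UTC + 6h15m = 02:15 local (rolling into the next day, 2 December 2030).

02:15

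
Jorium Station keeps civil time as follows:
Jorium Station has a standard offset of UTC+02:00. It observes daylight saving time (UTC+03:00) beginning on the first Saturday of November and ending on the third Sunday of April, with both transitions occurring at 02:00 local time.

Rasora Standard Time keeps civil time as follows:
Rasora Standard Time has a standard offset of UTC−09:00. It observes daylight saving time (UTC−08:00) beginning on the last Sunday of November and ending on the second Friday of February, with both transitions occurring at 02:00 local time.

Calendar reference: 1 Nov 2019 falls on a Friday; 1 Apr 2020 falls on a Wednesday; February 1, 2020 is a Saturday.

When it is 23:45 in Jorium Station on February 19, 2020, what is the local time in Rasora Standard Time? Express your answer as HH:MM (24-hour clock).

1 November 2019 is a Friday, so the first Saturday is November 2.
1 April 2020 is a Wednesday, so the first Sunday is April 5 and the third is April 19.
February 19, 2020 falls between 2 November 2019 and 19 April 2020, so daylight saving is in effect and Jorium Station is at UTC+03:00.
23:45 Jorium Station − 3h = 20:45 UTC.
1 November 2019 is a Friday, so Sundays fall on 3, 10, 17, 24; the last is November 24.
1 February 2020 is a Saturday, so the first Friday is February 7 and the second is February 14.
At the standard offset (UTC−09:00), 20:45 UTC − 9h = 11:45 Rasora Standard Time standard time.
The standard-time date in Rasora Standard Time, February 19, 2020, does not fall between 24 November 2019 and 14 February 2020, so daylight saving is not in effect and Rasora Standard Time is at UTC−09:00.
20:45 UTC − 9h = 11:45 Rasora Standard Time.

11:45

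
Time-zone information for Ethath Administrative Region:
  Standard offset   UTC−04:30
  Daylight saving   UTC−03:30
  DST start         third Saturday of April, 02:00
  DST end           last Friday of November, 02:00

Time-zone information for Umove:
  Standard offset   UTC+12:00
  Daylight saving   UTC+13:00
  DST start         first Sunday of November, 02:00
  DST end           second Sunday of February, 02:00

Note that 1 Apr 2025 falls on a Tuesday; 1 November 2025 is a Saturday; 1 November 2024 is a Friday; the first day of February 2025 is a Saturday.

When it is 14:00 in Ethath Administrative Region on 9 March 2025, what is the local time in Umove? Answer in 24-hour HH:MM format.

1 April 2025 is a Tuesday, so the first Saturday is April 5 and the third is April 19.
1 November 2025 is a Saturday, so Fridays fall on 7, 14, 21, 28; the last is November 28.
Daylight saving runs 19 April – 28 November; 9 March 2025 is outside that window, so Ethath Administrative Region is on standard time at UTC−04:30.
14:00 Ethath Administrative Region + 4h30m = 18:30 UTC.
1 November 2024 is a Friday, so the first Sunday is November 3.
1 February 2025 is a Saturday, so the first Sunday is February 2 and the second is February 9.
At the standard offset (UTC+12:00), 18:30 UTC + 12h = 06:30 Umove standard time (rolling into the next day, 10 March 2025).
The standard-time date in Umove, 10 March 2025, does not fall between 3 November 2024 and 9 February 2025, so daylight saving is not in effect and Umove is at UTC+12:00.
18:30 UTC + 12h = 06:30 Umove (rolling into the next day, 10 March 2025).

06:30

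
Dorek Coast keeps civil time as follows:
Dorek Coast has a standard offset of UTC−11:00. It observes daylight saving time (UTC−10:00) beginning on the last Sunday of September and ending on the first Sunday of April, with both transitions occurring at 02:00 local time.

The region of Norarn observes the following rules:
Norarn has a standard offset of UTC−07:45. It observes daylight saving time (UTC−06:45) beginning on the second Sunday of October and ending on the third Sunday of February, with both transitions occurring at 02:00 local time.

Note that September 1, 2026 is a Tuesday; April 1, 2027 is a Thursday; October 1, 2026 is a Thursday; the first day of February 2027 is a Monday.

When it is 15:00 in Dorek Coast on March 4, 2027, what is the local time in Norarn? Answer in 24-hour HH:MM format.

17:15

1 September 2026 is a Tuesday, so Sundays fall on 6, 13, 20, 27; the last is September 27.
1 April 2027 is a Thursday, so the first Sunday is April 4.
March 4, 2027 falls between 27 September 2026 and 4 April 2027, so daylight saving is in effect and Dorek Coast is at UTC−10:00.
15:00 Dorek Coast + 10h = 01:00 UTC (rolling into the next day, 5 March 2027).
1 October 2026 is a Thursday, so the first Sunday is October 4 and the second is October 11.
1 February 2027 is a Monday, so the first Sunday is February 7 and the third is February 21.
At the standard offset (UTC−07:45), 01:00 UTC − 7h45m = 17:15 Norarn standard time (rolling into the previous day, 4 March 2027).
The standard-time date in Norarn, March 4, 2027, is outside the daylight-saving period (11 October 2026 – 21 February 2027), so Norarn is on standard time, UTC−07:45.
01:00 UTC − 7h45m = 17:15 Norarn (rolling into the previous day, 4 March 2027).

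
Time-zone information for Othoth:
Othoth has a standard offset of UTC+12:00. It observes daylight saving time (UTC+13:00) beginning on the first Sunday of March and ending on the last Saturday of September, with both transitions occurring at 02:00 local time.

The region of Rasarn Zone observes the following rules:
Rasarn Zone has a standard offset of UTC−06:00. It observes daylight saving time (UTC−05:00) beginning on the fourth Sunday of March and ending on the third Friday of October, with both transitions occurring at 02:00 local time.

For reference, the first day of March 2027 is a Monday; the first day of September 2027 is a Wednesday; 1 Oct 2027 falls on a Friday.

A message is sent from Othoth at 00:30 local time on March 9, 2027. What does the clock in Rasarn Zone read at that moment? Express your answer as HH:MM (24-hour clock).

05:30

1 March 2027 is a Monday, so the first Sunday is March 7.
1 September 2027 is a Wednesday, so Saturdays fall on 4, 11, 18, 25; the last is September 25.
March 9, 2027 falls between 7 March and 25 September, so daylight saving is in effect and Othoth is at UTC+13:00.
00:30 Othoth − 13h = 11:30 UTC (rolling into the previous day, 8 March 2027).
1 March 2027 is a Monday, so the first Sunday is March 7 and the fourth is March 28.
1 October 2027 is a Friday, so the first Friday is October 1 and the third is October 15.
At the standard offset (UTC−06:00), 11:30 UTC − 6h = 05:30 Rasarn Zone standard time.
Daylight saving runs 28 March – 15 October; the standard-time date in Rasarn Zone, March 8, 2027, is outside that window, so Rasarn Zone is on standard time at UTC−06:00.
11:30 UTC − 6h = 05:30 Rasarn Zone.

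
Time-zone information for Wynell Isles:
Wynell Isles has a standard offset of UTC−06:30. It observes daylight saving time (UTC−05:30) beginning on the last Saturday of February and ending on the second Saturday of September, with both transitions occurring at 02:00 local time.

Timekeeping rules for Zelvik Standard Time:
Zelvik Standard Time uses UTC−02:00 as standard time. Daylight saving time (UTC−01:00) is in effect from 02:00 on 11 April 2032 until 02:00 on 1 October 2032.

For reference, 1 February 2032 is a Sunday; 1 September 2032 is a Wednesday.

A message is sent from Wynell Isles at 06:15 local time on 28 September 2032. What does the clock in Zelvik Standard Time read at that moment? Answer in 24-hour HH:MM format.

1 February 2032 is a Sunday, so Saturdays fall on 7, 14, 21, 28; the last is February 28.
1 September 2032 is a Wednesday, so the first Saturday is September 4 and the second is September 11.
28 September 2032 does not fall between 28 February and 11 September, so daylight saving is not in effect and Wynell Isles is at UTC−06:30.
06:15 Wynell Isles + 6h30m = 12:45 UTC.
At the standard offset (UTC−02:00), 12:45 UTC − 2h = 10:45 Zelvik Standard Time standard time.
The standard-time date in Zelvik Standard Time, 28 September 2032, lies within the daylight-saving period (11 April – 1 October), so Zelvik Standard Time is on daylight time, UTC−01:00.
12:45 UTC − 1h = 11:45 Zelvik Standard Time.

11:45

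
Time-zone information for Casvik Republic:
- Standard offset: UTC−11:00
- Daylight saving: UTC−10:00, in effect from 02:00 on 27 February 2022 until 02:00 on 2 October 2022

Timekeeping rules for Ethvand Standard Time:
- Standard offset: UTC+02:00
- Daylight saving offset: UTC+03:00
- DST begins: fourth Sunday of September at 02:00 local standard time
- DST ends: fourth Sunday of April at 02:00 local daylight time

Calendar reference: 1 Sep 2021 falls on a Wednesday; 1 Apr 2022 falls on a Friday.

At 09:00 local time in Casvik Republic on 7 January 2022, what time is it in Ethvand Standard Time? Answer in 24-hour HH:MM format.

7 January 2022 is outside the daylight-saving period (27 February – 2 October), so Casvik Republic is on standard time, UTC−11:00.
09:00 Casvik Republic + 11h = 20:00 UTC.
1 September 2021 is a Wednesday, so the first Sunday is September 5 and the fourth is September 26.
1 April 2022 is a Friday, so the first Sunday is April 3 and the fourth is April 24.
At the standard offset (UTC+02:00), 20:00 UTC + 2h = 22:00 Ethvand Standard Time standard time.
Daylight saving runs 26 September 2021 – 24 April 2022; the standard-time date in Ethvand Standard Time, 7 January 2022, is inside that window, so Ethvand Standard Time is at UTC+03:00.
20:00 UTC + 3h = 23:00 Ethvand Standard Time.

23:00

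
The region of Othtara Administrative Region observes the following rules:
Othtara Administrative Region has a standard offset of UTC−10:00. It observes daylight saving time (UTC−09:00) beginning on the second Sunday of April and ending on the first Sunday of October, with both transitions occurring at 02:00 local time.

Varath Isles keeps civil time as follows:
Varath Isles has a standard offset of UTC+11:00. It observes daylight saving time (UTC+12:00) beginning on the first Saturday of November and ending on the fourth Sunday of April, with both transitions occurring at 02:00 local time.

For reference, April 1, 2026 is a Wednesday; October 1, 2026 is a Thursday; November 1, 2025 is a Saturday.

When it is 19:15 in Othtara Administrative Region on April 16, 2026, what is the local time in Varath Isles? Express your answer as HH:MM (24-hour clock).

1 April 2026 is a Wednesday, so the first Sunday is April 5 and the second is April 12.
1 October 2026 is a Thursday, so the first Sunday is October 4.
April 16, 2026 falls between 12 April and 4 October, so daylight saving is in effect and Othtara Administrative Region is at UTC−09:00.
19:15 Othtara Administrative Region + 9h = 04:15 UTC (rolling into the next day, 17 April 2026).
1 November 2025 is a Saturday, so the first Saturday is November 1.
1 April 2026 is a Wednesday, so the first Sunday is April 5 and the fourth is April 26.
At the standard offset (UTC+11:00), 04:15 UTC + 11h = 15:15 Varath Isles standard time.
The standard-time date in Varath Isles, April 17, 2026, falls between 1 November 2025 and 26 April 2026, so daylight saving is in effect and Varath Isles is at UTC+12:00.
04:15 UTC + 12h = 16:15 Varath Isles.

16:15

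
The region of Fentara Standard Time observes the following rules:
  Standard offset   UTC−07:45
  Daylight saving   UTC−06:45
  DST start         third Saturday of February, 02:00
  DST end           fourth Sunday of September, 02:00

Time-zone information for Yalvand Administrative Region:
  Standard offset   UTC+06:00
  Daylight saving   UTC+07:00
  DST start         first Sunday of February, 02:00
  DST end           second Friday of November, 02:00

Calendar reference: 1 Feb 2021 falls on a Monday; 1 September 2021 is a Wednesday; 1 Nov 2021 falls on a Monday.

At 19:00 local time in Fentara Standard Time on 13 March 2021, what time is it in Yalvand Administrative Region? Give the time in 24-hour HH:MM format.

08:45

1 February 2021 is a Monday, so the first Saturday is February 6 and the third is February 20.
1 September 2021 is a Wednesday, so the first Sunday is September 5 and the fourth is September 26.
13 March 2021 lies within the daylight-saving period (20 February – 26 September), so Fentara Standard Time is on daylight time, UTC−06:45.
19:00 Fentara Standard Time + 6h45m = 01:45 UTC (rolling into the next day, 14 March 2021).
1 February 2021 is a Monday, so the first Sunday is February 7.
1 November 2021 is a Monday, so the first Friday is November 5 and the second is November 12.
At the standard offset (UTC+06:00), 01:45 UTC + 6h = 07:45 Yalvand Administrative Region standard time.
Daylight saving runs 7 February – 12 November; the standard-time date in Yalvand Administrative Region, 14 March 2021, is inside that window, so Yalvand Administrative Region is at UTC+07:00.
01:45 UTC + 7h = 08:45 Yalvand Administrative Region.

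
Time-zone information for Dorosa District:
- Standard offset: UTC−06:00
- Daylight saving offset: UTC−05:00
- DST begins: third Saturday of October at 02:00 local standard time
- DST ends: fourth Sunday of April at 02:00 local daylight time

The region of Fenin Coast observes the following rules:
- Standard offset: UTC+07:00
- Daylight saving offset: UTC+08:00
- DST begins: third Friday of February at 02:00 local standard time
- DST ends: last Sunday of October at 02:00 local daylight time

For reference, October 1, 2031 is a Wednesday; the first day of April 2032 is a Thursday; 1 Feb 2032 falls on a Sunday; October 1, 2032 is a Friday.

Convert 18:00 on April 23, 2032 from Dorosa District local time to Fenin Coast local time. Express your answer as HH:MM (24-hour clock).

1 October 2031 is a Wednesday, so the first Saturday is October 4 and the third is October 18.
1 April 2032 is a Thursday, so the first Sunday is April 4 and the fourth is April 25.
Daylight saving runs 18 October 2031 – 25 April 2032; April 23, 2032 is inside that window, so Dorosa District is at UTC−05:00.
18:00 Dorosa District + 5h = 23:00 UTC.
1 February 2032 is a Sunday, so the first Friday is February 6 and the third is February 20.
1 October 2032 is a Friday, so Sundays fall on 3, 10, 17, 24, 31; the last is October 31.
At the standard offset (UTC+07:00), 23:00 UTC + 7h = 06:00 Fenin Coast standard time (rolling into the next day, 24 April 2032).
The standard-time date in Fenin Coast, April 24, 2032, falls between 20 February and 31 October, so daylight saving is in effect and Fenin Coast is at UTC+08:00.
23:00 UTC + 8h = 07:00 Fenin Coast (rolling into the next day, 24 April 2032).

07:00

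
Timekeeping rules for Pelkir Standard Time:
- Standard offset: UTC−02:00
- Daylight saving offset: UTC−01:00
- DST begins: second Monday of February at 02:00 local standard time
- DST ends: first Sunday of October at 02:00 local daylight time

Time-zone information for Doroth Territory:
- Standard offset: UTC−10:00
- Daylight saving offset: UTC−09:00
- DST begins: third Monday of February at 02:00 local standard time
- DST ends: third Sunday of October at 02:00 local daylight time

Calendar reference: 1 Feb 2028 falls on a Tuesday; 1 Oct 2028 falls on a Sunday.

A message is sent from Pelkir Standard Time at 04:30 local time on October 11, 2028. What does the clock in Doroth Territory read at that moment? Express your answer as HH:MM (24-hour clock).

21:30

1 February 2028 is a Tuesday, so the first Monday is February 7 and the second is February 14.
1 October 2028 is a Sunday, so the first Sunday is October 1.
October 11, 2028 does not fall between 14 February and 1 October, so daylight saving is not in effect and Pelkir Standard Time is at UTC−02:00.
04:30 Pelkir Standard Time + 2h = 06:30 UTC.
1 February 2028 is a Tuesday, so the first Monday is February 7 and the third is February 21.
1 October 2028 is a Sunday, so the first Sunday is October 1 and the third is October 15.
At the standard offset (UTC−10:00), 06:30 UTC − 10h = 20:30 Doroth Territory standard time (rolling into the previous day, 10 October 2028).
Daylight saving runs 21 February – 15 October; the standard-time date in Doroth Territory, October 10, 2028, is inside that window, so Doroth Territory is at UTC−09:00.
06:30 UTC − 9h = 21:30 Doroth Territory (rolling into the previous day, 10 October 2028).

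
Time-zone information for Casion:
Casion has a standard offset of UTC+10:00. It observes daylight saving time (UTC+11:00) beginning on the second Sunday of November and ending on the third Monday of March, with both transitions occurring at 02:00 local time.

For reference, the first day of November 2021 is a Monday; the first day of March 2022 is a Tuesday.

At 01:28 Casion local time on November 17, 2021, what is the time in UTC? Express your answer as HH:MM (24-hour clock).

14:28

1 November 2021 is a Monday, so the first Sunday is November 7 and the second is November 14.
1 March 2022 is a Tuesday, so the first Monday is March 7 and the third is March 21.
November 17, 2021 falls between 14 November 2021 and 21 March 2022, so daylight saving is in effect and Casion is at UTC+11:00.
01:28 local − 11h = 14:28 UTC (rolling into the previous day, 16 November 2021).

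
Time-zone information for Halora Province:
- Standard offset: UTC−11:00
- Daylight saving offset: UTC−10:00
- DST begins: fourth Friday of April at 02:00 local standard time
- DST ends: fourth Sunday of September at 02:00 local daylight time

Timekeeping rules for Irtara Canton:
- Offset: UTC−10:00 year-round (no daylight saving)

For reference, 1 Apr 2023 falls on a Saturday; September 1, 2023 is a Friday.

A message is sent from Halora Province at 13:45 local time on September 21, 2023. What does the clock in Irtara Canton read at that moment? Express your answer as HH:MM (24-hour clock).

13:45

1 April 2023 is a Saturday, so the first Friday is April 7 and the fourth is April 28.
1 September 2023 is a Friday, so the first Sunday is September 3 and the fourth is September 24.
September 21, 2023 lies within the daylight-saving period (28 April – 24 September), so Halora Province is on daylight time, UTC−10:00.
13:45 Halora Province + 10h = 23:45 UTC.
Irtara Canton has no daylight saving, so its offset is UTC−10:00 year-round.
23:45 UTC − 10h = 13:45 Irtara Canton.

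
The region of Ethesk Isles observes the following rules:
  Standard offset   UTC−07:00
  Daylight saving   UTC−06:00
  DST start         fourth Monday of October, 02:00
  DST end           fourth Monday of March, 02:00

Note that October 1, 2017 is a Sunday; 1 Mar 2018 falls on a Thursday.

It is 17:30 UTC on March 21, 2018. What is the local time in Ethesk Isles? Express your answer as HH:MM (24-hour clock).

11:30

1 October 2017 is a Sunday, so the first Monday is October 2 and the fourth is October 23.
1 March 2018 is a Thursday, so the first Monday is March 5 and the fourth is March 26.
At the standard offset (UTC−07:00), 17:30 UTC − 7h = 10:30 Ethesk Isles standard time.
Daylight saving runs 23 October 2017 – 26 March 2018; the standard-time date in Ethesk Isles, March 21, 2018, is inside that window, so Ethesk Isles is at UTC−06:00.
17:30 UTC − 6h = 11:30 local.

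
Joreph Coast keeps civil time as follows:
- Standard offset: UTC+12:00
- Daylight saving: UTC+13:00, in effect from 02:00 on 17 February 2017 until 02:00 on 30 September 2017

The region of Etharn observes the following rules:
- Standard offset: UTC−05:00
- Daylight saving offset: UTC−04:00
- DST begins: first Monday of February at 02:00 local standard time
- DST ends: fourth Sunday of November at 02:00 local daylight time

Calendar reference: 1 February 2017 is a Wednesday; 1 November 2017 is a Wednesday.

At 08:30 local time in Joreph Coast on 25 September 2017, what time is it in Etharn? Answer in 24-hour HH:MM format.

Daylight saving runs 17 February – 30 September; 25 September 2017 is inside that window, so Joreph Coast is at UTC+13:00.
08:30 Joreph Coast − 13h = 19:30 UTC (rolling into the previous day, 24 September 2017).
1 February 2017 is a Wednesday, so the first Monday is February 6.
1 November 2017 is a Wednesday, so the first Sunday is November 5 and the fourth is November 26.
At the standard offset (UTC−05:00), 19:30 UTC − 5h = 14:30 Etharn standard time.
The standard-time date in Etharn, 24 September 2017, lies within the daylight-saving period (6 February – 26 November), so Etharn is on daylight time, UTC−04:00.
19:30 UTC − 4h = 15:30 Etharn.

15:30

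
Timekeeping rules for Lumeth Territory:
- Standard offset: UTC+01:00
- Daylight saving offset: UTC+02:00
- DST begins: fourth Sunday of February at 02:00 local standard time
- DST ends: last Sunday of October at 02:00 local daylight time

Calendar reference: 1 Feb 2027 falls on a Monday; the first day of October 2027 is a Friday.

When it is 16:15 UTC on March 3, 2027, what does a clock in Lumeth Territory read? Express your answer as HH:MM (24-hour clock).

1 February 2027 is a Monday, so the first Sunday is February 7 and the fourth is February 28.
1 October 2027 is a Friday, so Sundays fall on 3, 10, 17, 24, 31; the last is October 31.
At the standard offset (UTC+01:00), 16:15 UTC + 1h = 17:15 Lumeth Territory standard time.
The standard-time date in Lumeth Territory, March 3, 2027, falls between 28 February and 31 October, so daylight saving is in effect and Lumeth Territory is at UTC+02:00.
16:15 UTC + 2h = 18:15 local.

18:15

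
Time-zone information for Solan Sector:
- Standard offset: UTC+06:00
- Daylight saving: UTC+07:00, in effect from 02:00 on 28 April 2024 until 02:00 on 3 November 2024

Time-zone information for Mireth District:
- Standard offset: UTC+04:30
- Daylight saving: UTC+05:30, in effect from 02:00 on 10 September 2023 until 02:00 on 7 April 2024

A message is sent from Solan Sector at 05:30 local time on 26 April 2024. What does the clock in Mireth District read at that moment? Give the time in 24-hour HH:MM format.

04:00

26 April 2024 does not fall between 28 April and 3 November, so daylight saving is not in effect and Solan Sector is at UTC+06:00.
05:30 Solan Sector − 6h = 23:30 UTC (rolling into the previous day, 25 April 2024).
At the standard offset (UTC+04:30), 23:30 UTC + 4h30m = 04:00 Mireth District standard time (rolling into the next day, 26 April 2024).
Daylight saving runs 10 September 2023 – 7 April 2024; the standard-time date in Mireth District, 26 April 2024, is outside that window, so Mireth District is on standard time at UTC+04:30.
23:30 UTC + 4h30m = 04:00 Mireth District (rolling into the next day, 26 April 2024).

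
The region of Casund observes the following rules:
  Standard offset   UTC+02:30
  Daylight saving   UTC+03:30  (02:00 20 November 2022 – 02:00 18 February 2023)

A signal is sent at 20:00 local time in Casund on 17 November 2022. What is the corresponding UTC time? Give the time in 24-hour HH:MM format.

17 November 2022 does not fall between 20 November 2022 and 18 February 2023, so daylight saving is not in effect and Casund is at UTC+02:30.
20:00 local − 2h30m = 17:30 UTC.

17:30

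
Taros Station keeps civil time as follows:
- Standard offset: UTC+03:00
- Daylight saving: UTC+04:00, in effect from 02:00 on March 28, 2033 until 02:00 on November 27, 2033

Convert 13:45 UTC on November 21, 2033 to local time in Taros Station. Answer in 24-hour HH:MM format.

17:45

At the standard offset (UTC+03:00), 13:45 UTC + 3h = 16:45 Taros Station standard time.
The standard-time date in Taros Station, November 21, 2033, falls between 28 March and 27 November, so daylight saving is in effect and Taros Station is at UTC+04:00.
13:45 UTC + 4h = 17:45 local.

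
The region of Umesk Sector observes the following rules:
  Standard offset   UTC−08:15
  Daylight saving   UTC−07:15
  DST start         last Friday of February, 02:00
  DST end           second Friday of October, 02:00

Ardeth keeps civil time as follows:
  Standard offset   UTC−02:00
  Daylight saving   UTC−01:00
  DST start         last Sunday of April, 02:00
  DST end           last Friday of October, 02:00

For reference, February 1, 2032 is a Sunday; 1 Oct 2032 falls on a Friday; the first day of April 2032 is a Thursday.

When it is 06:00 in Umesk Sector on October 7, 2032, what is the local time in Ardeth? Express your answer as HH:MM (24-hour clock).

1 February 2032 is a Sunday, so Fridays fall on 6, 13, 20, 27; the last is February 27.
1 October 2032 is a Friday, so the first Friday is October 1 and the second is October 8.
October 7, 2032 lies within the daylight-saving period (27 February – 8 October), so Umesk Sector is on daylight time, UTC−07:15.
06:00 Umesk Sector + 7h15m = 13:15 UTC.
1 April 2032 is a Thursday, so Sundays fall on 4, 11, 18, 25; the last is April 25.
1 October 2032 is a Friday, so Fridays fall on 1, 8, 15, 22, 29; the last is October 29.
At the standard offset (UTC−02:00), 13:15 UTC − 2h = 11:15 Ardeth standard time.
The standard-time date in Ardeth, October 7, 2032, falls between 25 April and 29 October, so daylight saving is in effect and Ardeth is at UTC−01:00.
13:15 UTC − 1h = 12:15 Ardeth.

12:15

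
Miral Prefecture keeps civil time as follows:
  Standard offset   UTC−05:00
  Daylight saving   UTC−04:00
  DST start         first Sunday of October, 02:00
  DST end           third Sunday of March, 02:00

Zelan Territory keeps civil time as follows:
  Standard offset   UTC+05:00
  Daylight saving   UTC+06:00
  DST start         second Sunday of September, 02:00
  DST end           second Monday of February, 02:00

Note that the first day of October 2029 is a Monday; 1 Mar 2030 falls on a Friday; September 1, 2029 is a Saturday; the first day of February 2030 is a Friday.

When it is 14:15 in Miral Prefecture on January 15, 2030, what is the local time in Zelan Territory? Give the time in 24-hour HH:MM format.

00:15

1 October 2029 is a Monday, so the first Sunday is October 7.
1 March 2030 is a Friday, so the first Sunday is March 3 and the third is March 17.
Daylight saving runs 7 October 2029 – 17 March 2030; January 15, 2030 is inside that window, so Miral Prefecture is at UTC−04:00.
14:15 Miral Prefecture + 4h = 18:15 UTC.
1 September 2029 is a Saturday, so the first Sunday is September 2 and the second is September 9.
1 February 2030 is a Friday, so the first Monday is February 4 and the second is February 11.
At the standard offset (UTC+05:00), 18:15 UTC + 5h = 23:15 Zelan Territory standard time.
The standard-time date in Zelan Territory, January 15, 2030, falls between 9 September 2029 and 11 February 2030, so daylight saving is in effect and Zelan Territory is at UTC+06:00.
18:15 UTC + 6h = 00:15 Zelan Territory (rolling into the next day, 16 January 2030).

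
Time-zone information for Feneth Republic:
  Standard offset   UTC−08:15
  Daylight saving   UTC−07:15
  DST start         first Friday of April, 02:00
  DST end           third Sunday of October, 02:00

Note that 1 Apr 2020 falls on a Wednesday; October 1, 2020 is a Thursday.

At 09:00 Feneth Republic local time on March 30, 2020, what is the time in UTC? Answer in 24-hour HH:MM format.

17:15

1 April 2020 is a Wednesday, so the first Friday is April 3.
1 October 2020 is a Thursday, so the first Sunday is October 4 and the third is October 18.
Daylight saving runs 3 April – 18 October; March 30, 2020 is outside that window, so Feneth Republic is on standard time at UTC−08:15.
09:00 local + 8h15m = 17:15 UTC.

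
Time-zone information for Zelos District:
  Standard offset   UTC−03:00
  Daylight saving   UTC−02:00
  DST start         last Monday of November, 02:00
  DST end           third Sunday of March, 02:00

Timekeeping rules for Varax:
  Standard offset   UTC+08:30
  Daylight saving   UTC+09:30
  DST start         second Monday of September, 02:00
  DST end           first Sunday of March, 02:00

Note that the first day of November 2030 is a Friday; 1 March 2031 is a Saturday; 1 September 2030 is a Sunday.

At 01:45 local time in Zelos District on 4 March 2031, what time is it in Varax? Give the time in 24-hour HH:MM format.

12:15

1 November 2030 is a Friday, so Mondays fall on 4, 11, 18, 25; the last is November 25.
1 March 2031 is a Saturday, so the first Sunday is March 2 and the third is March 16.
Daylight saving runs 25 November 2030 – 16 March 2031; 4 March 2031 is inside that window, so Zelos District is at UTC−02:00.
01:45 Zelos District + 2h = 03:45 UTC.
1 September 2030 is a Sunday, so the first Monday is September 2 and the second is September 9.
1 March 2031 is a Saturday, so the first Sunday is March 2.
At the standard offset (UTC+08:30), 03:45 UTC + 8h30m = 12:15 Varax standard time.
The standard-time date in Varax, 4 March 2031, is outside the daylight-saving period (9 September 2030 – 2 March 2031), so Varax is on standard time, UTC+08:30.
03:45 UTC + 8h30m = 12:15 Varax.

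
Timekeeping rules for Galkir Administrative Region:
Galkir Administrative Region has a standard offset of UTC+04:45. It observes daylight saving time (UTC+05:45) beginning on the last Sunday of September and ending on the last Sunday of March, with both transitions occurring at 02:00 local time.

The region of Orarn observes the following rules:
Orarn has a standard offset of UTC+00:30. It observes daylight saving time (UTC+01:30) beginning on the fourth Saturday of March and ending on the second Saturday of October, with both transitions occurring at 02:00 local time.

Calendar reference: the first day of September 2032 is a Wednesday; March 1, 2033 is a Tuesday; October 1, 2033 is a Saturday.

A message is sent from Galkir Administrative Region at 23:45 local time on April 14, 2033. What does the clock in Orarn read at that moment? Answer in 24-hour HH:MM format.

1 September 2032 is a Wednesday, so Sundays fall on 5, 12, 19, 26; the last is September 26.
1 March 2033 is a Tuesday, so Sundays fall on 6, 13, 20, 27; the last is March 27.
April 14, 2033 does not fall between 26 September 2032 and 27 March 2033, so daylight saving is not in effect and Galkir Administrative Region is at UTC+04:45.
23:45 Galkir Administrative Region − 4h45m = 19:00 UTC.
1 March 2033 is a Tuesday, so the first Saturday is March 5 and the fourth is March 26.
1 October 2033 is a Saturday, so the first Saturday is October 1 and the second is October 8.
At the standard offset (UTC+00:30), 19:00 UTC + 0h30m = 19:30 Orarn standard time.
Daylight saving runs 26 March – 8 October; the standard-time date in Orarn, April 14, 2033, is inside that window, so Orarn is at UTC+01:30.
19:00 UTC + 1h30m = 20:30 Orarn.

20:30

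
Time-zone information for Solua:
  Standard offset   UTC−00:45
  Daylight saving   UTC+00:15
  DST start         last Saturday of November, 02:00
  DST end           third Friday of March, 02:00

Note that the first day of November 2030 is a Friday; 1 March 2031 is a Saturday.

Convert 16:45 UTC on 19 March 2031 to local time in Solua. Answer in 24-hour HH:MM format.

1 November 2030 is a Friday, so Saturdays fall on 2, 9, 16, 23, 30; the last is November 30.
1 March 2031 is a Saturday, so the first Friday is March 7 and the third is March 21.
At the standard offset (UTC−00:45), 16:45 UTC − 0h45m = 16:00 Solua standard time.
Daylight saving runs 30 November 2030 – 21 March 2031; the standard-time date in Solua, 19 March 2031, is inside that window, so Solua is at UTC+00:15.
16:45 UTC + 0h15m = 17:00 local.

17:00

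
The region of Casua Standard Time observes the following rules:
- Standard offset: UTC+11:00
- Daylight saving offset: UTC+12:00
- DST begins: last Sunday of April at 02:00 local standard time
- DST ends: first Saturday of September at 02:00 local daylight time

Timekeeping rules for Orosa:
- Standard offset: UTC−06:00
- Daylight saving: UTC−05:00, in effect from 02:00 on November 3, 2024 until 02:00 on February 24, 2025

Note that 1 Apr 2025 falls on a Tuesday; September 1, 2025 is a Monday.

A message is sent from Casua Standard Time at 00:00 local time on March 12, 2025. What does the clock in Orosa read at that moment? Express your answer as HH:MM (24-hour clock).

1 April 2025 is a Tuesday, so Sundays fall on 6, 13, 20, 27; the last is April 27.
1 September 2025 is a Monday, so the first Saturday is September 6.
March 12, 2025 is outside the daylight-saving period (27 April – 6 September), so Casua Standard Time is on standard time, UTC+11:00.
00:00 Casua Standard Time − 11h = 13:00 UTC (rolling into the previous day, 11 March 2025).
At the standard offset (UTC−06:00), 13:00 UTC − 6h = 07:00 Orosa standard time.
Daylight saving runs 3 November 2024 – 24 February 2025; the standard-time date in Orosa, March 11, 2025, is outside that window, so Orosa is on standard time at UTC−06:00.
13:00 UTC − 6h = 07:00 Orosa.

07:00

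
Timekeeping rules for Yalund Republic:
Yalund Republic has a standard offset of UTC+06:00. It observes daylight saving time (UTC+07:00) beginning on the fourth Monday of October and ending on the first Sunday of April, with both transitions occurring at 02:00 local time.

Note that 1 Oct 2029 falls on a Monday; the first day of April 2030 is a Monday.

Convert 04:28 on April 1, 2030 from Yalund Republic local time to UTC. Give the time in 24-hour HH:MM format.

21:28

1 October 2029 is a Monday, so the first Monday is October 1 and the fourth is October 22.
1 April 2030 is a Monday, so the first Sunday is April 7.
April 1, 2030 falls between 22 October 2029 and 7 April 2030, so daylight saving is in effect and Yalund Republic is at UTC+07:00.
04:28 local − 7h = 21:28 UTC (rolling into the previous day, 31 March 2030).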